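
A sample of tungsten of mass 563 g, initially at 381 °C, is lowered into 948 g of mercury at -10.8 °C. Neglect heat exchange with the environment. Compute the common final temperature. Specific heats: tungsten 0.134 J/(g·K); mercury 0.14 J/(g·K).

Set heat shed by the hot body equal to heat absorbed by the cold body:
563×0.134×(381 − T) = 948×0.14×(T − (-10.8))
75.44(381 − T) = 132.72(T − (-10.8))
208.16 T = 27310  ⇒  T ≈ 131.20 °C

T_f ≈ 131.2 °C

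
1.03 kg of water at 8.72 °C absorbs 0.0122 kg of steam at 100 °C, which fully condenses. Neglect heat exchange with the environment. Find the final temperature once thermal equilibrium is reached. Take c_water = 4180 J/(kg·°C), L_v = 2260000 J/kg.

Conservation of energy gives ΣQ = 0:
condense steam: −0.0122×2260000 = −27572
  condensed water 100 °C→T: 51(T − 100)
  water warms: 1.03×4180×(T − 8.72) = 4305.4(T − 8.72)
4356.4 T = 27572 + 5099.6 + 37543 = 70215
T ≈ 16.12 °C — below 100 °C, confirming all the steam condensed.

T_f ≈ 16.1 °C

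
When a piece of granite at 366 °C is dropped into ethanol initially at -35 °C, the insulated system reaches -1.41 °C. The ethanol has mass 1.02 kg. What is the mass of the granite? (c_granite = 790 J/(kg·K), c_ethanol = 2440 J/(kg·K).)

m ≈ 0.288 kg

|Q_granite| = |Q_ethanol|:
m×790×(366 − -1.41) = 1.02×2440×(-1.41 − (-35))
290254 m = 83599  ⇒  m ≈ 0.288 kg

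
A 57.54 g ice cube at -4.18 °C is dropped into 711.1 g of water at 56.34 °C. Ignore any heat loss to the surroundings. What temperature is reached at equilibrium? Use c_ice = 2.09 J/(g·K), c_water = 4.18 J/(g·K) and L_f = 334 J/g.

Conservation of energy gives ΣQ = 0:
ice -4.18→0 °C: 57.54×2.09×4.18 = 502.68; fusion: m_ice L_f = 57.54×334 = 19218; meltwater 0→T: 57.54×4.18×T = 240.52 T; water: 2972.4(T − 56.34)
3212.9 T = 167465 − 19721 = 147744
T ≈ 45.98 °C. Since T > 0 °C, the all-ice-melts assumption holds.

T_f ≈ 46.0 °C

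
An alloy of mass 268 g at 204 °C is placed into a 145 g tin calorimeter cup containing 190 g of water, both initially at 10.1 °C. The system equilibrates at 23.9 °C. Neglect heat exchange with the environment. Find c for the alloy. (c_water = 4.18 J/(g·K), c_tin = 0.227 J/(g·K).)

c ≈ 0.236 J/(g·K)

Energy conservation, ΣQ = 0:
268×c×(23.9 − 204) + 190×4.18×(23.9 − 10.1) + 145×0.227×(23.9 − 10.1) = 0
-48267 c = -11414
c = -11414/-48267 ≈ 0.2365 J/(g·K)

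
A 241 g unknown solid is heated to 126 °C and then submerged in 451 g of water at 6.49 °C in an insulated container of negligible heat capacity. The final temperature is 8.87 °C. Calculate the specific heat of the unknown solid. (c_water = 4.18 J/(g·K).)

c ≈ 0.159 J/(g·K)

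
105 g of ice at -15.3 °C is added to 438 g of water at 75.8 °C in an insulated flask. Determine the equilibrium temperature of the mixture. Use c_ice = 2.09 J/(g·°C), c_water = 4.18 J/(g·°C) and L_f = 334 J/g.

T_f ≈ 44.2 °C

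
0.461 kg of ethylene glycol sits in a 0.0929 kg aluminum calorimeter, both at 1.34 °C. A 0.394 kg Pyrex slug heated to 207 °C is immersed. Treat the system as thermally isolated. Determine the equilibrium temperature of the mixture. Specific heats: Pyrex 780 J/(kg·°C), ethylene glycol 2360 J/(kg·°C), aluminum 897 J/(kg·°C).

T_f ≈ 44.1 °C

Heat gained plus heat lost sum to zero:
0.394·780·(T − 207) + 0.461·2360·(T − 1.34) + 0.0929·897·(T − 1.34) = 0
307.32(T − 207) + 1088(T − 1.34) + 83.33(T − 1.34) = 0
(307.32 + 1088 + 83.33) T = 307.32·207 + 1088·1.34 + 83.33·1.34
T = 65185 / 1478.6 = 44.1 °C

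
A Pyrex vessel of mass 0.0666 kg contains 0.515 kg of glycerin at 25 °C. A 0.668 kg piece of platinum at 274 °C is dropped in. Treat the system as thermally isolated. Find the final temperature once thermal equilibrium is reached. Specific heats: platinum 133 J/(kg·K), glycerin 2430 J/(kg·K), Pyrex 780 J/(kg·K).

T_f ≈ 40.9 °C

Conservation of energy gives ΣQ = 0:
0.668·133·(T − 274) + 0.515·2430·(T − 25) + 0.0666·780·(T − 25) = 0
88.84(T − 274) + 1251.5(T − 25) + 51.95(T − 25) = 0
1392.2 T = 56928
T = 56928 / 1392.2 = 40.9 °C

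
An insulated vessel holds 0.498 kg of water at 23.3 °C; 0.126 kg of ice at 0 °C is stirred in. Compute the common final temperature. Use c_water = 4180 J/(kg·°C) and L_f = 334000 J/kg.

T_f ≈ 2.5 °C

Net heat exchanged in the isolated system is zero:
fusion: m_ice L_f = 0.126·334000 = 42084
  warm the meltwater: 526.68 T
  water cools: 0.498·4180·(T − 23.3) = 2081.6(T − 23.3)
2608.3 T = 48502 − 42084 = 6418.2
T ≈ 2.46 °C — above 0 °C, consistent with complete melting.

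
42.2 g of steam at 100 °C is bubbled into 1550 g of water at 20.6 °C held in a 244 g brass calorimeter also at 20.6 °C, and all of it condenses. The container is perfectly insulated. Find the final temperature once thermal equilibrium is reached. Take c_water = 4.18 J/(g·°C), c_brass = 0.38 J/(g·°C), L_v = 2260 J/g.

T_f ≈ 36.8 °C

Energy conservation, ΣQ = 0:
condense steam: −42.2×2260 = −95372; condensed water 100 °C→T: 176.4(T − 100); original water: 6479(T − 20.6); cup: 92.72(T − 20.6)
6748.1 T = 95372 + 17640 + 135377 = 248389
T ≈ 36.81 °C — below 100 °C, confirming all the steam condensed.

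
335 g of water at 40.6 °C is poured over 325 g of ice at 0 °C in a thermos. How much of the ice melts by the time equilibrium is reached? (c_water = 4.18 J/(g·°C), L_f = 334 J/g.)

Cooling the water to 0 °C releases 335·4.18·40.6 = 56852 J.
Melting all 325 g of ice would need 325·334 = 108550 J.
56852 J < 108550 J, so only part of the ice melts and the system sits at 0 °C.
m_melt = 56852 / L_f = 170.2 g.

m_melted ≈ 170 g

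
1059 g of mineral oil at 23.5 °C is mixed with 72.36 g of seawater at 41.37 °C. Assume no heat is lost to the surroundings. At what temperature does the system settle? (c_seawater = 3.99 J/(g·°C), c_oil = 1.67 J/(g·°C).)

T_f ≈ 26.0 °C

Setting the total heat transfer to zero:
72.36*3.99*(T − 41.37) + 1059*1.67*(T − 23.5) = 0
288.72(T − 41.37) + 1768.5(T − 23.5) = 0
2057.2 T = 53505
T ≈ 26.01 °C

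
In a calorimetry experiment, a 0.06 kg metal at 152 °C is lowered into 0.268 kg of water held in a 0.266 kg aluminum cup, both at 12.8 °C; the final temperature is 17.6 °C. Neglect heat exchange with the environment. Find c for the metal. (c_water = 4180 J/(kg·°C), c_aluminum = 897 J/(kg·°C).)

c ≈ 809 J/(kg·°C)

Conservation of energy gives ΣQ = 0:
0.06·c·(17.6 − 152) + 0.268·4180·(17.6 − 12.8) + 0.266·897·(17.6 − 12.8) = 0
-8.064 c = -6522.4
c = -6522.4/-8.064 ≈ 808.8 J/(kg·°C)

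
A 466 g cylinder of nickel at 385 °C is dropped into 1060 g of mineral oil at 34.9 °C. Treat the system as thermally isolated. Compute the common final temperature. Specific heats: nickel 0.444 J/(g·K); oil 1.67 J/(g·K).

With ΣQ=0 the equilibrium temperature is the m·c-weighted mean:
T_f = (206.9*385 + 1770.2*34.9) / (206.9 + 1770.2)
    = 141438 / 1977.1 ≈ 71.54 °C

T_f ≈ 71.5 °C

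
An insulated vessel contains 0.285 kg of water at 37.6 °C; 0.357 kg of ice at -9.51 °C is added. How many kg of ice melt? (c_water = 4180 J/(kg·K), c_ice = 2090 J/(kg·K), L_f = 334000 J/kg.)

Heat available from the water dropping to 0 °C: 0.285·4180·37.6 = 44793 J.
Warming the ice to 0 °C takes 0.357·2090·9.51 = 7095.7 J, leaving 37697 J for melting.
Fully melting the ice requires m_ice L_f = 0.357·334000 = 119238 J.
That's not enough to melt it all — equilibrium is at 0 °C with ice remaining.
m_melt = 37697 / L_f = 0.1129 kg.

m_melted ≈ 0.113 kg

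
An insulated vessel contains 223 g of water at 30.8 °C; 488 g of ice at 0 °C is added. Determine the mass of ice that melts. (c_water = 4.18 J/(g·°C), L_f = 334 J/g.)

Water can give up m c ΔT = 223×4.18×30.8 = 28710 J before reaching 0 °C.
To melt every bit of ice: 488×334 = 162992 J.
Since 28710 < 162992 J, not all the ice melts; equilibrium is at 0 °C.
Mass melted = 28710/334 ≈ 85.96 g.

m_melted ≈ 86 g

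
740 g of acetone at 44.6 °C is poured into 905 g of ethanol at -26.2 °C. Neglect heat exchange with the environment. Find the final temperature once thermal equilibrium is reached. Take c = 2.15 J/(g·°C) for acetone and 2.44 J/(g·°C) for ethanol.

T_f ≈ 3.4 °C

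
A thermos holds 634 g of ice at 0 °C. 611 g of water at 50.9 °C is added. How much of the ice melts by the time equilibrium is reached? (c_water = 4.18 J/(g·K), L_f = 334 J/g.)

Heat available from the water dropping to 0 °C: 611×4.18×50.9 = 129998 J.
Fully melting the ice requires m_ice L_f = 634×334 = 211756 J.
Since 129998 < 211756 J, not all the ice melts; equilibrium is at 0 °C.
m_melt = 129998 / L_f = 389.2 g.

m_melted ≈ 389 g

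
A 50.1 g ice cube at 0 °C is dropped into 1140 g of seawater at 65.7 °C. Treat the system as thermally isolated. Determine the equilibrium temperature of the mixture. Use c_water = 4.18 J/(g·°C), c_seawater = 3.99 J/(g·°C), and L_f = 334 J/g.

T_f ≈ 59.3 °C

Net heat exchanged in the isolated system is zero:
latent heat to melt: 50.1×334 = 16733
  warm the meltwater: 209.42 T
  seawater: 4548.6(T − 65.7)
4758 T = 298843 − 16733 = 282110
T ≈ 59.29 °C (positive, so assuming full melt was valid).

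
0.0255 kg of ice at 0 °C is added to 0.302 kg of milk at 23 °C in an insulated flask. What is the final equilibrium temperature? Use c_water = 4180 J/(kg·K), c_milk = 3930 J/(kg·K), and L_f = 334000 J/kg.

T_f ≈ 14.5 °C

Taking heat into each body as positive, Σ m c ΔT = 0:
melt ice: 0.0255·334000 = 8517; warm the meltwater: 106.59 T; milk cools: 0.302·3930·(T − 23) = 1186.9(T − 23)
1293.4 T = 27298 − 8517 = 18781
T ≈ 14.52 °C (positive, so assuming full melt was valid).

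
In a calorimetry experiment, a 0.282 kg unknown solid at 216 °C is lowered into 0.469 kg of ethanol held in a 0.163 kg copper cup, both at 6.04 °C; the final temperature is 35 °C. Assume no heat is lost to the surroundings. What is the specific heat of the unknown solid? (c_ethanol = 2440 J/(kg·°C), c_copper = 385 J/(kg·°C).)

c ≈ 685 J/(kg·°C)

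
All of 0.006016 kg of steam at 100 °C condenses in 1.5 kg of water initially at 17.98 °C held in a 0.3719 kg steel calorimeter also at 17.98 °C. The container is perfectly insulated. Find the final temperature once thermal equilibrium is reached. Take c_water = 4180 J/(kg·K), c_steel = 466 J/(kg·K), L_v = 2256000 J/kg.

T_f ≈ 20.4 °C

Sum of m c ΔT and latent-heat terms is zero:
latent heat released on condensation: 0.006016×2256000 = 13572
  condensed water 100 °C→T: 25.15(T − 100)
  original water: 6270(T − 17.98)
  steel cup: 0.3719×466×(T − 17.98) = 173.31(T − 17.98)
6468.5 T = 13572 + 2514.7 + 115851 = 131937
T ≈ 20.40 °C (< 100 °C, so full condensation is consistent).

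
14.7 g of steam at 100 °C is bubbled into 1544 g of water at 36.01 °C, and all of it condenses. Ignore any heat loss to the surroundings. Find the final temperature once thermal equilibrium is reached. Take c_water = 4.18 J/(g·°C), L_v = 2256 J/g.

T_f ≈ 41.7 °C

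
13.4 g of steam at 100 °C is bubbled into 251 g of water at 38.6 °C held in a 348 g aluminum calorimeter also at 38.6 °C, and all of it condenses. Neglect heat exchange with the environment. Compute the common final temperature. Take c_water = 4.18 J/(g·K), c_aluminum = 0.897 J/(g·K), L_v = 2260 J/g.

T_f ≈ 62.4 °C

Conservation of energy gives ΣQ = 0:
latent heat released on condensation: 13.4·2260 = 30284
  condensed water 100 °C→T: 56.01(T − 100)
  original water: 1049.2(T − 38.6)
  aluminum cup: 348·0.897·(T − 38.6) = 312.16(T − 38.6)
1417.3 T = 30284 + 5601.2 + 52548 = 88433
T ≈ 62.39 °C — below 100 °C, confirming all the steam condensed.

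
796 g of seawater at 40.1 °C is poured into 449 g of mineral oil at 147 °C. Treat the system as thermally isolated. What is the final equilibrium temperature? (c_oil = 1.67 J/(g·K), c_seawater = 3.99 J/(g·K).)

T_f ≈ 60.5 °C

Energy conservation, ΣQ = 0:
449·1.67·(T − 147) + 796·3.99·(T − 40.1) = 0
3925.9 T = 237584
T = 237584 / 3925.9 = 60.5 °C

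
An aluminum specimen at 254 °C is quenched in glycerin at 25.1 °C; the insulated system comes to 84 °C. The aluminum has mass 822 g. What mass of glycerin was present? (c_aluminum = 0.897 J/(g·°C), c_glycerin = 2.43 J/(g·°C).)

m ≈ 876 g

Energy conservation, ΣQ = 0:
822·0.897·(84 − 254) + m·2.43·(84 − 25.1) = 0
143.13 m = 125347
m = 125347/143.13 ≈ 875.8 g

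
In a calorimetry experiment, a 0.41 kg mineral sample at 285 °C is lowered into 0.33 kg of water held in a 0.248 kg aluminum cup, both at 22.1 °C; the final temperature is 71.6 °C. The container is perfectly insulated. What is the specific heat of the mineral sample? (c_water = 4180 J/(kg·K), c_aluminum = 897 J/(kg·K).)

Energy conservation, ΣQ = 0:
0.41×c×(71.6 − 285) + 0.33×4180×(71.6 − 22.1) + 0.248×897×(71.6 − 22.1) = 0
-87.49 c = -79292
c = -79292/-87.49 ≈ 906.3 J/(kg·K)

c ≈ 906 J/(kg·K)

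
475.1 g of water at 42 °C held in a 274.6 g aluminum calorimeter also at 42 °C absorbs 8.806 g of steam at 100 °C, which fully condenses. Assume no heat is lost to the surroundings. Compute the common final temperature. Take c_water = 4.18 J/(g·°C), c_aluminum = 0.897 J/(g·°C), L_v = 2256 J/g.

T_f ≈ 51.7 °C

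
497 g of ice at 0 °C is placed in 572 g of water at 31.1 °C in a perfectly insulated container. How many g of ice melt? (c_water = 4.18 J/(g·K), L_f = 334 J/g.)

m_melted ≈ 223 g

Cooling the water to 0 °C releases 572·4.18·31.1 = 74359 J.
Fully melting the ice requires m_ice L_f = 497·334 = 165998 J.
74359 J < 165998 J, so only part of the ice melts and the system sits at 0 °C.
m_melted·334 = 74359  ⇒  m_melted ≈ 222.6 g.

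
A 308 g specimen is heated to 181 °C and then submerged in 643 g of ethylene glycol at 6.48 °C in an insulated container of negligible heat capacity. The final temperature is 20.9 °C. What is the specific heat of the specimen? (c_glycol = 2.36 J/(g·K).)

c ≈ 0.444 J/(g·K)

Heat lost by the specimen = heat gained by the glycol:
308·c·(181 − 20.9) = 643·2.36·(20.9 − 6.48)
49311 c = 21882  ⇒  c ≈ 0.4438 J/(g·K)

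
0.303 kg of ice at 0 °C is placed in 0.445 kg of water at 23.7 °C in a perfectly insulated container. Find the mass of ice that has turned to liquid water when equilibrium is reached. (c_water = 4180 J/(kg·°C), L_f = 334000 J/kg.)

m_melted ≈ 0.132 kg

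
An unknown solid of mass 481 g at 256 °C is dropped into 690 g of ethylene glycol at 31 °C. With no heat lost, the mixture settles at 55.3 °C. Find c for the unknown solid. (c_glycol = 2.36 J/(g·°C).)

c ≈ 0.41 J/(g·°C)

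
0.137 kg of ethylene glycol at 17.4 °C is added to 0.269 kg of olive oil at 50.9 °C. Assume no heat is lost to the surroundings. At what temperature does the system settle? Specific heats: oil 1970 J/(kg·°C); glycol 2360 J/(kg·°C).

T_f ≈ 38.2 °C

Net heat exchanged in the isolated system is zero:
0.269*1970*(T − 50.9) + 0.137*2360*(T − 17.4) = 0
853.25 T = 32599
T ≈ 38.21 °C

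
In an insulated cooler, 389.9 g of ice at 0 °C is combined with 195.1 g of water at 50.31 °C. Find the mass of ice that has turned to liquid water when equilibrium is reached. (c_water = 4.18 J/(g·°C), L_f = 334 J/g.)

m_melted ≈ 123 g

Heat available from the water dropping to 0 °C: 195.1×4.18×50.31 = 41029 J.
To melt every bit of ice: 389.9×334 = 130227 J.
Since 41029 < 130227 J, not all the ice melts; equilibrium is at 0 °C.
m_melted×334 = 41029  ⇒  m_melted ≈ 122.8 g.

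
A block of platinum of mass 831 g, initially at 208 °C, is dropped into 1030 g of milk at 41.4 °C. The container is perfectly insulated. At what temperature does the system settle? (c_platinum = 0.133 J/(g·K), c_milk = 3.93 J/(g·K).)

T_f ≈ 45.8 °C

Taking heat into each body as positive, Σ m c ΔT = 0:
831·0.133·(T − 208) + 1030·3.93·(T − 41.4) = 0
110.52(T − 208) + 4047.9(T − 41.4) = 0
(110.52 + 4047.9) T = 110.52·208 + 4047.9·41.4
T = 190572/4158.4 ≈ 45.83 °C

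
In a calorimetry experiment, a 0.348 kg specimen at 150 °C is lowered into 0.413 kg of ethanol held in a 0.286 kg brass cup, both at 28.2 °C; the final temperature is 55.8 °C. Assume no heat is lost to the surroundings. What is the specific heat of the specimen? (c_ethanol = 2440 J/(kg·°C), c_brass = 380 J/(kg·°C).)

c ≈ 940 J/(kg·°C)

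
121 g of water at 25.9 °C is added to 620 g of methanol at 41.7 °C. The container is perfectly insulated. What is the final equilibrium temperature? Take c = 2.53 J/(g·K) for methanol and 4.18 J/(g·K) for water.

T_f ≈ 37.8 °C

|Q_methanol| = |Q_water|:
620×2.53×(41.7 − T) = 121×4.18×(T − 25.9)
1568.6(41.7 − T) = 505.78(T − 25.9)
2074.4 T = 78510  ⇒  T ≈ 37.85 °C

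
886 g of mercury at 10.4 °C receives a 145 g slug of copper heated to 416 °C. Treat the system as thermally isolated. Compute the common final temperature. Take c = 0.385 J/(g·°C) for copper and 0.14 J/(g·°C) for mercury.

Let T be the final temperature. ΣQ_i = 0:
145·0.385·(T − 416) + 886·0.14·(T − 10.4) = 0
179.87 T = 24513
T ≈ 136.29 °C

T_f ≈ 136.3 °C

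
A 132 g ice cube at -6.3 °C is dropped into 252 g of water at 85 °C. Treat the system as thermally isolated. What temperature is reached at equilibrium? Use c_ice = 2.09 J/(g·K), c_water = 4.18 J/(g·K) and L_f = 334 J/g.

T_f ≈ 27.2 °C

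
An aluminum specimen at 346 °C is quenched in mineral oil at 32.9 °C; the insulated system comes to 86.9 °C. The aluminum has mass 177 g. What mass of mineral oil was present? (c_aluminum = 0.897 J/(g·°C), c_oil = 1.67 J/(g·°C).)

m ≈ 456 g

Heat lost by the aluminum = heat gained by the oil:
177×0.897×(346 − 86.9) = m×1.67×(86.9 − 32.9)
90.18 m = 41137  ⇒  m ≈ 456.2 g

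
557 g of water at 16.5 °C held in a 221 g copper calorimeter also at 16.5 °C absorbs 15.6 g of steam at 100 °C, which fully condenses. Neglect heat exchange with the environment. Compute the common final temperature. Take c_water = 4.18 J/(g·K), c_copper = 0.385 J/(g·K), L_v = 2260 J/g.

T_f ≈ 32.9 °C

Net heat exchanged in the isolated system is zero:
steam→water at 100 °C releases m L_v = 15.6·2260 = 35256
  condensate cools 100→T: 15.6·4.18·(T − 100) = 65.21(T − 100)
  water warms: 557·4.18·(T − 16.5) = 2328.3(T − 16.5)
  cup: 85.09(T − 16.5)
2478.6 T = 35256 + 6520.8 + 39820 = 81597
T ≈ 32.92 °C, under the boiling point, so the assumption holds.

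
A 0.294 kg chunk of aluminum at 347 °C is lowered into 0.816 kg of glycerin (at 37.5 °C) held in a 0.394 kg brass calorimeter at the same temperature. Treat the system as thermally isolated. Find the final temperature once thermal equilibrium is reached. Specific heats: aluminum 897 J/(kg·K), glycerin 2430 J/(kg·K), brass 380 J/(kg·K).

T_f is the heat-capacity-weighted average of the initial temperatures:
T_f = (263.72×347 + 1982.9×37.5 + 149.72×37.5) / (263.72 + 1982.9 + 149.72)
    = 171483 / 2396.3 ≈ 71.56 °C

T_f ≈ 71.6 °C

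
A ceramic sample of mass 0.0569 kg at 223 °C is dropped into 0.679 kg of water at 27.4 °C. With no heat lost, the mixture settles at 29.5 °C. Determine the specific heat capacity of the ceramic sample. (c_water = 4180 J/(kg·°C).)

Net heat exchanged in the isolated system is zero:
0.0569×c×(29.5 − 223) + 0.679×4180×(29.5 − 27.4) = 0
-11.01 c = -5960.3
c = -5960.3/-11.01 ≈ 541.3 J/(kg·°C)

c ≈ 541 J/(kg·°C)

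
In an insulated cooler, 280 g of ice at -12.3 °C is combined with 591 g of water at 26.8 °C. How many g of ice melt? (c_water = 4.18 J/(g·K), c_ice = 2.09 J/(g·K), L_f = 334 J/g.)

m_melted ≈ 177 g

Heat available from the water dropping to 0 °C: 591×4.18×26.8 = 66206 J.
Warming the ice to 0 °C takes 280×2.09×12.3 = 7198 J, leaving 59008 J for melting.
Fully melting the ice requires m_ice L_f = 280×334 = 93520 J.
Since 59008 < 93520 J, not all the ice melts; equilibrium is at 0 °C.
Mass melted = 59008/334 ≈ 176.7 g.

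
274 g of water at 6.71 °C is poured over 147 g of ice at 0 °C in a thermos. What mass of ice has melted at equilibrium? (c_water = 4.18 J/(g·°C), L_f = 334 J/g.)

Cooling the water to 0 °C releases 274×4.18×6.71 = 7685.1 J.
Fully melting the ice requires m_ice L_f = 147×334 = 49098 J.
Since 7685.1 < 49098 J, not all the ice melts; equilibrium is at 0 °C.
m_melt = 7685.1 / L_f = 23.01 g.

m_melted ≈ 23 g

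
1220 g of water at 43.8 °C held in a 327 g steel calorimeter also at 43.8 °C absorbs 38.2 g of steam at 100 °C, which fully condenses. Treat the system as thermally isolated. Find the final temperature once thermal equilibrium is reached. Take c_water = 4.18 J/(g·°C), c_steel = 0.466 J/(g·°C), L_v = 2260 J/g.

T_f ≈ 61.4 °C

Sum of m c ΔT and latent-heat terms is zero:
latent heat released on condensation: 38.2·2260 = 86332; condensate cools 100→T: 38.2·4.18·(T − 100) = 159.68(T − 100); original water: 5099.6(T − 43.8); steel cup: 327·0.466·(T − 43.8) = 152.38(T − 43.8)
5411.7 T = 86332 + 15968 + 230037 = 332336
T ≈ 61.41 °C (< 100 °C, so full condensation is consistent).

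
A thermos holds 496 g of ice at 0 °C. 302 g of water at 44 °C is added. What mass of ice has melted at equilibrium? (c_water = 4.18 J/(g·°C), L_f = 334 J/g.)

m_melted ≈ 166 g

Cooling the water to 0 °C releases 302×4.18×44 = 55544 J.
To melt every bit of ice: 496×334 = 165664 J.
That's not enough to melt it all — equilibrium is at 0 °C with ice remaining.
m_melt = 55544 / L_f = 166.3 g.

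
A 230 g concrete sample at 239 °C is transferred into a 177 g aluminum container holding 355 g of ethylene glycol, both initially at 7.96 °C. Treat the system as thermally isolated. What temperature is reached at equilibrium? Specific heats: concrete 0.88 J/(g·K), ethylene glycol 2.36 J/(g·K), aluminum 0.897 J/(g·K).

T_f ≈ 47.0 °C

Net heat exchanged in the isolated system is zero:
230×0.88×(T − 239) + 355×2.36×(T − 7.96) + 177×0.897×(T − 7.96) = 0
1199 T = 56306
T = 56306/1199 ≈ 46.96 °C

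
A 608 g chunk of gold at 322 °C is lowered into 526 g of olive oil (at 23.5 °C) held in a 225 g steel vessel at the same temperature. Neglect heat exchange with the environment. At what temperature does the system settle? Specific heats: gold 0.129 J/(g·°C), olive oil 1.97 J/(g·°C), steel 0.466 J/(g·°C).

Setting the total heat transfer to zero:
608·0.129·(T − 322) + 526·1.97·(T − 23.5) + 225·0.466·(T − 23.5) = 0
78.43(T − 322) + 1036.2(T − 23.5) + 104.85(T − 23.5) = 0
1219.5 T = 52070
T ≈ 42.70 °C

T_f ≈ 42.7 °C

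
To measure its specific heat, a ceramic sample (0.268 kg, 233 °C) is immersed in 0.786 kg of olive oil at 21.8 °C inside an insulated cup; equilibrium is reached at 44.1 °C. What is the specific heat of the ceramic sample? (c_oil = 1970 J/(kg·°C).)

Heat lost by the ceramic sample = heat gained by the oil:
0.268×c×(233 − 44.1) = 0.786×1970×(44.1 − 21.8)
50.63 c = 34530  ⇒  c ≈ 682.1 J/(kg·°C)

c ≈ 682 J/(kg·°C)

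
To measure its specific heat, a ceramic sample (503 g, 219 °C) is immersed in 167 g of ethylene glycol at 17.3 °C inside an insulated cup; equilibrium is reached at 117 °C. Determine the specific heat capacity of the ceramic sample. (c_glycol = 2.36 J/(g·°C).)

c ≈ 0.766 J/(g·°C)

Heat gained plus heat lost sum to zero:
503×c×(117 − 219) + 167×2.36×(117 − 17.3) = 0
-51306 c = -39294
c = -39294/-51306 ≈ 0.7659 J/(g·°C)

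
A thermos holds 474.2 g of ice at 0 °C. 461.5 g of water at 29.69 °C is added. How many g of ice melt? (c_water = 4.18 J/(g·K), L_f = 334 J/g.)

m_melted ≈ 171 g

Cooling the water to 0 °C releases 461.5·4.18·29.69 = 57274 J.
Melting all 474.2 g of ice would need 474.2·334 = 158383 J.
57274 J < 158383 J, so only part of the ice melts and the system sits at 0 °C.
m_melt = 57274 / L_f = 171.5 g.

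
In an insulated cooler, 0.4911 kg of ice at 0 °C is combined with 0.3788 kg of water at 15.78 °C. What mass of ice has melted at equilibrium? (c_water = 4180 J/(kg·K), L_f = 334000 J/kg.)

m_melted ≈ 0.0748 kg

Water can give up m c ΔT = 0.3788×4180×15.78 = 24986 J before reaching 0 °C.
Melting all 0.4911 kg of ice would need 0.4911×334000 = 164027 J.
That's not enough to melt it all — equilibrium is at 0 °C with ice remaining.
Mass melted = 24986/334000 ≈ 0.07481 kg.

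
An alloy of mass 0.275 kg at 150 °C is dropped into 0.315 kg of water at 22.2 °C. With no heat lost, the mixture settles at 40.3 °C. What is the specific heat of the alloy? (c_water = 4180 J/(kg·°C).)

Energy conservation, ΣQ = 0:
0.275×c×(40.3 − 150) + 0.315×4180×(40.3 − 22.2) = 0
-30.17 c = -23832
c = -23832/-30.17 ≈ 790 J/(kg·°C)

c ≈ 790 J/(kg·°C)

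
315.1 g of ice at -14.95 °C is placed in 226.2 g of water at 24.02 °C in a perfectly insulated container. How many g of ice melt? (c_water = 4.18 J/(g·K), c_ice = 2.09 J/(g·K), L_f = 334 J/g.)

m_melted ≈ 38.5 g

Water can give up m c ΔT = 226.2×4.18×24.02 = 22711 J before reaching 0 °C.
Warming the ice to 0 °C takes 315.1×2.09×14.95 = 9845.5 J, leaving 12866 J for melting.
Fully melting the ice requires m_ice L_f = 315.1×334 = 105243 J.
12866 J < 105243 J, so only part of the ice melts and the system sits at 0 °C.
Mass melted = 12866/334 ≈ 38.52 g.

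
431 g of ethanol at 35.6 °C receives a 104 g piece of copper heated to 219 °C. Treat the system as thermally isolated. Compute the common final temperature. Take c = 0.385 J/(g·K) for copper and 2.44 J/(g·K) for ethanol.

Let T be the final temperature. ΣQ_i = 0:
104*0.385*(T − 219) + 431*2.44*(T − 35.6) = 0
40.04(T − 219) + 1051.6(T − 35.6) = 0
(40.04 + 1051.6) T = 40.04*219 + 1051.6*35.6
T = 46207 / 1091.7 = 42.3 °C

T_f ≈ 42.3 °C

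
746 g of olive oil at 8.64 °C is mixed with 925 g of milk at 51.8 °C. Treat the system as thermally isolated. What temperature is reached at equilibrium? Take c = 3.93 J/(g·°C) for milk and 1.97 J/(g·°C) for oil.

Set heat shed by the hot body equal to heat absorbed by the cold body:
925·3.93·(51.8 − T) = 746·1.97·(T − 8.64)
3635.2(51.8 − T) = 1469.6(T − 8.64)
5104.9 T = 201003  ⇒  T ≈ 39.37 °C

T_f ≈ 39.4 °C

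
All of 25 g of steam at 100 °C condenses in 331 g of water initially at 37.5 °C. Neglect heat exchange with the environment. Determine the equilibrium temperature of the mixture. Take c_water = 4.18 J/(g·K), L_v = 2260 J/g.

T_f ≈ 79.9 °C

Energy balance with sensible and latent terms:
latent heat released on condensation: 25·2260 = 56500
  condensed water 100 °C→T: 104.5(T − 100)
  water warms: 331·4.18·(T − 37.5) = 1383.6(T − 37.5)
1488.1 T = 56500 + 10450 + 51884 = 118834
T ≈ 79.86 °C, under the boiling point, so the assumption holds.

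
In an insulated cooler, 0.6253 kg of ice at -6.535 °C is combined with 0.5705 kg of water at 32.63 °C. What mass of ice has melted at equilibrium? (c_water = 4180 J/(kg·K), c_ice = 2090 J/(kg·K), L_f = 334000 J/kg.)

m_melted ≈ 0.207 kg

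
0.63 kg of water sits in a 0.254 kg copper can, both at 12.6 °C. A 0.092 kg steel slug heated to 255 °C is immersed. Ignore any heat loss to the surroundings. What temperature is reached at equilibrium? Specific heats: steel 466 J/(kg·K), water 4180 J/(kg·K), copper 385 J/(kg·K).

Heat gained plus heat lost sum to zero:
0.092·466·(T − 255) + 0.63·4180·(T − 12.6) + 0.254·385·(T − 12.6) = 0
42.87(T − 255) + 2633.4(T − 12.6) + 97.79(T − 12.6) = 0
2774.1 T = 45345
T ≈ 16.35 °C

T_f ≈ 16.3 °C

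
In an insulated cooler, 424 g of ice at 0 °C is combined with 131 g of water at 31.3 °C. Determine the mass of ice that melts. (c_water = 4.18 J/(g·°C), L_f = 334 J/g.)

Cooling the water to 0 °C releases 131·4.18·31.3 = 17139 J.
Melting all 424 g of ice would need 424·334 = 141616 J.
That's not enough to melt it all — equilibrium is at 0 °C with ice remaining.
m_melt = 17139 / L_f = 51.32 g.

m_melted ≈ 51.3 g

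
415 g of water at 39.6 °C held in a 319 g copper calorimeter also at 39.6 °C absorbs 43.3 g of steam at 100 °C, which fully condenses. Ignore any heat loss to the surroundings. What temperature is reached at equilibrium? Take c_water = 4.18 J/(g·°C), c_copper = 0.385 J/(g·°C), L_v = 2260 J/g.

T_f ≈ 93.0 °C

Setting the total heat transfer to zero:
latent heat released on condensation: 43.3·2260 = 97858; condensate cools 100→T: 43.3·4.18·(T − 100) = 180.99(T − 100); original water: 1734.7(T − 39.6); cup: 122.81(T − 39.6)
2038.5 T = 97858 + 18099 + 73558 = 189515
T ≈ 92.97 °C, under the boiling point, so the assumption holds.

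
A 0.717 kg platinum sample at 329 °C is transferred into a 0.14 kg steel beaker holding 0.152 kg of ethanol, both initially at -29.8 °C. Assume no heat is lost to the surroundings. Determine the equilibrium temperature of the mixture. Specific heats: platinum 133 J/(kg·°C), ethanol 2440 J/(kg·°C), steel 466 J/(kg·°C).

T_f ≈ 34.6 °C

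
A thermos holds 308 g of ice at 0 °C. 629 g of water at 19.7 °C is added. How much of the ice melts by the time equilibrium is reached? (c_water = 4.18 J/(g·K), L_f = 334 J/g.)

Heat available from the water dropping to 0 °C: 629×4.18×19.7 = 51796 J.
Melting all 308 g of ice would need 308×334 = 102872 J.
Since 51796 < 102872 J, not all the ice melts; equilibrium is at 0 °C.
m_melt = 51796 / L_f = 155.1 g.

m_melted ≈ 155 g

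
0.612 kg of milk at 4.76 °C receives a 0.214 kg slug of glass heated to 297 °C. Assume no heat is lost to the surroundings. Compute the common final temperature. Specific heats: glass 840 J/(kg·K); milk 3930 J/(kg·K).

Conservation of energy gives ΣQ = 0:
0.214×840×(T − 297) + 0.612×3930×(T − 4.76) = 0
(179.76 + 2405.2) T = 179.76×297 + 2405.2×4.76
T ≈ 25.08 °C

T_f ≈ 25.1 °C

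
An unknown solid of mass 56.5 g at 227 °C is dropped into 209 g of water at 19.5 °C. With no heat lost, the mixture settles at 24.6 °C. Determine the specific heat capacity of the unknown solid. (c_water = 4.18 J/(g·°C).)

Setting the total heat transfer to zero:
56.5×c×(24.6 − 227) + 209×4.18×(24.6 − 19.5) = 0
-11436 c = -4455.5
c = -4455.5/-11436 ≈ 0.3896 J/(g·°C)

c ≈ 0.39 J/(g·°C)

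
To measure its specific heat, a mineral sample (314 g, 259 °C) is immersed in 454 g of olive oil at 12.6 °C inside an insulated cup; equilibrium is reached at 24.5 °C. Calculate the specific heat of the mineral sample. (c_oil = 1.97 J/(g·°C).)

c ≈ 0.145 J/(g·°C)

Heat gained plus heat lost sum to zero:
314×c×(24.5 − 259) + 454×1.97×(24.5 − 12.6) = 0
-73633 c = -10643
c = -10643/-73633 ≈ 0.1445 J/(g·°C)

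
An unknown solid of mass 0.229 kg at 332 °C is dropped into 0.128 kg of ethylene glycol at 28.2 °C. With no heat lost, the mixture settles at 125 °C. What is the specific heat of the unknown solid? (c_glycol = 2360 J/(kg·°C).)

c ≈ 617 J/(kg·°C)

Let T be the final temperature. ΣQ_i = 0:
0.229×c×(125 − 332) + 0.128×2360×(125 − 28.2) = 0
-47.4 c = -29241
c = -29241/-47.4 ≈ 616.9 J/(kg·°C)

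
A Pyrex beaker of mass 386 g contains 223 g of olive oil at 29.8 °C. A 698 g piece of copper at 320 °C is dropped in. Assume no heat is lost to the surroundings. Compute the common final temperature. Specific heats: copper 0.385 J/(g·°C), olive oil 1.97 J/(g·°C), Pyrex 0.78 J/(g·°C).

Setting the total heat transfer to zero:
698*0.385*(T − 320) + 223*1.97*(T − 29.8) + 386*0.78*(T − 29.8) = 0
268.73(T − 320) + 439.31(T − 29.8) + 301.08(T − 29.8) = 0
1009.1 T = 108057
T = 108057 / 1009.1 = 107 °C

T_f ≈ 107.1 °C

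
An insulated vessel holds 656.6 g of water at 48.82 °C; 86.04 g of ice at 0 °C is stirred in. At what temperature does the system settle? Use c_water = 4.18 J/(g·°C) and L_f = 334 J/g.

Heat gained plus heat lost sum to zero:
fusion: m_ice L_f = 86.04·334 = 28737; warm the meltwater: 359.65 T; water: 2744.6(T − 48.82)
3104.2 T = 133991 − 28737 = 105253
T ≈ 33.91 °C — above 0 °C, consistent with complete melting.

T_f ≈ 33.9 °C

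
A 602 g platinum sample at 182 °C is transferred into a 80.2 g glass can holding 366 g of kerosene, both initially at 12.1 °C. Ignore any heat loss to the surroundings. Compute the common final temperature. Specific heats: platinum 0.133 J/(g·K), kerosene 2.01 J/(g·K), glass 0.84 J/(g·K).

T_f ≈ 27.5 °C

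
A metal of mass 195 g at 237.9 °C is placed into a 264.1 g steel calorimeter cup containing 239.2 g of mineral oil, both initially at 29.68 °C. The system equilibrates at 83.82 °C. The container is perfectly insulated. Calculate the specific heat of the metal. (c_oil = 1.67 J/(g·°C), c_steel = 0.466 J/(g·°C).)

c ≈ 0.942 J/(g·°C)

Heat gained plus heat lost sum to zero:
195×c×(83.82 − 237.9) + 239.2×1.67×(83.82 − 29.68) + 264.1×0.466×(83.82 − 29.68) = 0
-30046 c = -28290
c = -28290/-30046 ≈ 0.9416 J/(g·°C)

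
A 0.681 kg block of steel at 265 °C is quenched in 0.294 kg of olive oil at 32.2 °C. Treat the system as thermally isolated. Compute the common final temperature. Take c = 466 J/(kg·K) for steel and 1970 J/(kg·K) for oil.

T_f = Σ m_i c_i T_i / Σ m_i c_i:
T_f = (317.35*265 + 579.18*32.2) / (317.35 + 579.18)
    = 102746 / 896.53 ≈ 114.60 °C

T_f ≈ 114.6 °C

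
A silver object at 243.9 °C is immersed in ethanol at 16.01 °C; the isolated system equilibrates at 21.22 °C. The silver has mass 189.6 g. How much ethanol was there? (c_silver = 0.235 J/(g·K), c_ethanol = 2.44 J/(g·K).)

Setting the total heat transfer to zero:
189.6×0.235×(21.22 − 243.9) + m×2.44×(21.22 − 16.01) = 0
12.71 m = 9921.7
m = 9921.7/12.71 ≈ 780.5 g

m ≈ 780 g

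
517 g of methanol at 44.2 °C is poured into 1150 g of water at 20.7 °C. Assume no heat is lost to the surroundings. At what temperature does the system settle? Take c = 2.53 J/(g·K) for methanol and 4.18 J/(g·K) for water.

|Q_methanol| = |Q_water|:
517×2.53×(44.2 − T) = 1150×4.18×(T − 20.7)
1308(44.2 − T) = 4807(T − 20.7)
6115 T = 157319  ⇒  T ≈ 25.73 °C

T_f ≈ 25.7 °C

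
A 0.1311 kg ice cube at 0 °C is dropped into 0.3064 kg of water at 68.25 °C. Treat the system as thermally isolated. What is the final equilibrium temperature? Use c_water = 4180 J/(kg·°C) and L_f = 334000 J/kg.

Let T be the final temperature. ΣQ_i = 0:
latent heat to melt: 0.1311×334000 = 43787; warm the meltwater: 548 T; water: 1280.8(T − 68.25)
1828.8 T = 87411 − 43787 = 43624
T ≈ 23.85 °C — above 0 °C, consistent with complete melting.

T_f ≈ 23.9 °C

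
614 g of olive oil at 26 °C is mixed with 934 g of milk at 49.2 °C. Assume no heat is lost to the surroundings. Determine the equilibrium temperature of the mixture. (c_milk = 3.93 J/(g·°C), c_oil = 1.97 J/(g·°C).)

T_f ≈ 43.4 °C

Let T be the final temperature. ΣQ_i = 0:
934·3.93·(T − 49.2) + 614·1.97·(T − 26) = 0
3670.6(T − 49.2) + 1209.6(T − 26) = 0
4880.2 T = 212044
T = 212044 / 4880.2 = 43.4 °C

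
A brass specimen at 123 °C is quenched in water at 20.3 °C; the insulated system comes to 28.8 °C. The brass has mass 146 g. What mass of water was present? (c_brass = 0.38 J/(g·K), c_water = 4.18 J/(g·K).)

m ≈ 147 g

|Q_brass| = |Q_water|:
146·0.38·(123 − 28.8) = m·4.18·(28.8 − 20.3)
35.53 m = 5226.2  ⇒  m ≈ 147.1 g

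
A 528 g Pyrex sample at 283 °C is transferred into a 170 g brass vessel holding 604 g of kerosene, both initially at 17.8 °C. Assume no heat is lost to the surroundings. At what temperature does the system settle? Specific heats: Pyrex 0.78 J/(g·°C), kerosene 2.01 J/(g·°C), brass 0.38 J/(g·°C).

T_f ≈ 82.4 °C

Setting the total heat transfer to zero:
528·0.78·(T − 283) + 604·2.01·(T − 17.8) + 170·0.38·(T − 17.8) = 0
411.84(T − 283) + 1214(T − 17.8) + 64.6(T − 17.8) = 0
1690.5 T = 139311
T = 139311 / 1690.5 = 82.4 °C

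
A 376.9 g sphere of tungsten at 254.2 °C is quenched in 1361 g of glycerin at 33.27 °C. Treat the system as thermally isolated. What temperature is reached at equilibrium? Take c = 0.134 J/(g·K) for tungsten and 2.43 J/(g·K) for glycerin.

T_f ≈ 36.6 °C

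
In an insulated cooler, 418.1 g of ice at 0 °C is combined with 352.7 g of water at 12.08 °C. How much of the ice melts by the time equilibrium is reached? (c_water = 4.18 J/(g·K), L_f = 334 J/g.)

m_melted ≈ 53.3 g

Cooling the water to 0 °C releases 352.7·4.18·12.08 = 17809 J.
Fully melting the ice requires m_ice L_f = 418.1·334 = 139645 J.
That's not enough to melt it all — equilibrium is at 0 °C with ice remaining.
m_melted·334 = 17809  ⇒  m_melted ≈ 53.32 g.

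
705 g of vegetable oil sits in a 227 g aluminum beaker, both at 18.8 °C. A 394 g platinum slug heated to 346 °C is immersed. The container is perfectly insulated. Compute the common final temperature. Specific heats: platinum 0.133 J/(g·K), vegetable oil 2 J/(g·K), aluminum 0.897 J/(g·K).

T_f ≈ 29.1 °C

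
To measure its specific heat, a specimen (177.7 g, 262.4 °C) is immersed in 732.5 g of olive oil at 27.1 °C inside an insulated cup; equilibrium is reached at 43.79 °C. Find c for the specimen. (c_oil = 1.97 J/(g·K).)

c ≈ 0.62 J/(g·K)

Heat lost by the specimen = heat gained by the oil:
177.7·c·(262.4 − 43.79) = 732.5·1.97·(43.79 − 27.1)
38847 c = 24084  ⇒  c ≈ 0.62 J/(g·K)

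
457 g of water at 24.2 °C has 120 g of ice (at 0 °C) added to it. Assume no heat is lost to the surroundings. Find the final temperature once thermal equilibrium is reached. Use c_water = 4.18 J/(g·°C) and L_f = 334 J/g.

Net heat exchanged in the isolated system is zero:
melt ice: 120·334 = 40080
  warm the meltwater: 501.6 T
  water: 1910.3(T − 24.2)
2411.9 T = 46228 − 40080 = 6148.3
T ≈ 2.55 °C. Since T > 0 °C, the all-ice-melts assumption holds.

T_f ≈ 2.5 °C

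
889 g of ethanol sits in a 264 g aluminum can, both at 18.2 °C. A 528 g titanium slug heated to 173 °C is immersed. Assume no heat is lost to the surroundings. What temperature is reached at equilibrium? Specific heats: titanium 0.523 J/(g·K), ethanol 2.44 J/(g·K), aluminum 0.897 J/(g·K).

T_f ≈ 34.1 °C

With ΣQ=0 the equilibrium temperature is the m·c-weighted mean:
T_f = (276.14·173 + 2169.2·18.2 + 236.81·18.2) / (276.14 + 2169.2 + 236.81)
    = 91562 / 2682.1 ≈ 34.14 °C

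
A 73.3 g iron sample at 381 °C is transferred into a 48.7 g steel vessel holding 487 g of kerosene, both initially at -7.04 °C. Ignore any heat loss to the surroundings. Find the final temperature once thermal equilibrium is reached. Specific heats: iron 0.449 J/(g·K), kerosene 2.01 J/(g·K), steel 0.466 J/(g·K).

T_f ≈ 5.3 °C

Setting the total heat transfer to zero:
73.3×0.449×(T − 381) + 487×2.01×(T − (-7.04)) + 48.7×0.466×(T − (-7.04)) = 0
32.91(T − 381) + 978.87(T − (-7.04)) + 22.69(T − (-7.04)) = 0
1034.5 T = 5488.3
T = 5488.3/1034.5 ≈ 5.31 °C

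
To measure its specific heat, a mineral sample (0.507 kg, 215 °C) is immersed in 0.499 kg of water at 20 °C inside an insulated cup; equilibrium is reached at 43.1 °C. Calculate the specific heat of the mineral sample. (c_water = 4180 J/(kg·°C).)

c ≈ 553 J/(kg·°C)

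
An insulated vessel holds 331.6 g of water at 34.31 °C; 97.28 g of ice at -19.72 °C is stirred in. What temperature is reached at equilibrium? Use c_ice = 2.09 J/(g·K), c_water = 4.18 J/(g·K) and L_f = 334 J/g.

Let T be the final temperature. ΣQ_i = 0:
ice -19.72→0 °C: 97.28×2.09×19.72 = 4009.4; latent heat to melt: 97.28×334 = 32492; meltwater 0→T: 97.28×4.18×T = 406.63 T; water cools: 331.6×4.18×(T − 34.31) = 1386.1(T − 34.31)
1792.7 T = 47557 − 36501 = 11056
T ≈ 6.17 °C (positive, so assuming full melt was valid).

T_f ≈ 6.2 °C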